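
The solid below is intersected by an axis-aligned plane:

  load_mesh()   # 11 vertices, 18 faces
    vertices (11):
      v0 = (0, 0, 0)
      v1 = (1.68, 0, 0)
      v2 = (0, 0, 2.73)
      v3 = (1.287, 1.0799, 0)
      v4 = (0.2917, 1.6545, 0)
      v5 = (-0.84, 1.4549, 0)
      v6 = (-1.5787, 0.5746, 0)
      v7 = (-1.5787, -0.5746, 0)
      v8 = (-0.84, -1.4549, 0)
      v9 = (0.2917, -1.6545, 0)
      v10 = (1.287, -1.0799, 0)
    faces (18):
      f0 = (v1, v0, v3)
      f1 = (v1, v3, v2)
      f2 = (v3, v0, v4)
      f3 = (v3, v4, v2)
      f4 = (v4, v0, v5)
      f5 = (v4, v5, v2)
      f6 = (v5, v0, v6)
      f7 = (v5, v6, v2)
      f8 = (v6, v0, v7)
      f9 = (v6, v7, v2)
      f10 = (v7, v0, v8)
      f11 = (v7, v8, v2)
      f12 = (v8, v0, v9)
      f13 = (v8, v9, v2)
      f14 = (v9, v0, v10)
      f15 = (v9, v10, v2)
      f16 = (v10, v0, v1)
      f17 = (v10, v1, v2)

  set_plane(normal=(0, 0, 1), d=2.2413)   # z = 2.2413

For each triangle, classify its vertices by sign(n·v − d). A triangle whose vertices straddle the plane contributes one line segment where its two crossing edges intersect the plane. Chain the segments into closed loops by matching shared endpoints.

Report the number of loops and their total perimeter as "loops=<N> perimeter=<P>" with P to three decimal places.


Straddling triangles (9 of 18):
  (v1,v3,v2) [--+] → (0.230387, 0.193314, 2.2413)–(0.300738, 0, 2.2413)  len=0.2057
  (v3,v4,v2) [--+] → (0.0522175, 0.296174, 2.2413)–(0.230387, 0.193314, 2.2413)  len=0.2057
  (v4,v5,v2) [--+] → (-0.150369, 0.260443, 2.2413)–(0.0522175, 0.296174, 2.2413)  len=0.2057
  (v5,v6,v2) [--+] → (-0.282605, 0.10286, 2.2413)–(-0.150369, 0.260443, 2.2413)  len=0.2057
  (v6,v7,v2) [--+] → (-0.282605, -0.10286, 2.2413)–(-0.282605, 0.10286, 2.2413)  len=0.2057
  (v7,v8,v2) [--+] → (-0.150369, -0.260443, 2.2413)–(-0.282605, -0.10286, 2.2413)  len=0.2057
  (v8,v9,v2) [--+] → (0.0522175, -0.296174, 2.2413)–(-0.150369, -0.260443, 2.2413)  len=0.2057
  (v9,v10,v2) [--+] → (0.230387, -0.193314, 2.2413)–(0.0522175, -0.296174, 2.2413)  len=0.2057
  (v10,v1,v2) [--+] → (0.300738, 0, 2.2413)–(0.230387, -0.193314, 2.2413)  len=0.2057

Chained into 1 loop(s):
  loop 1: 9 segments, perimeter = 1.8515
Total perimeter = 1.851

loops=1 perimeter=1.851


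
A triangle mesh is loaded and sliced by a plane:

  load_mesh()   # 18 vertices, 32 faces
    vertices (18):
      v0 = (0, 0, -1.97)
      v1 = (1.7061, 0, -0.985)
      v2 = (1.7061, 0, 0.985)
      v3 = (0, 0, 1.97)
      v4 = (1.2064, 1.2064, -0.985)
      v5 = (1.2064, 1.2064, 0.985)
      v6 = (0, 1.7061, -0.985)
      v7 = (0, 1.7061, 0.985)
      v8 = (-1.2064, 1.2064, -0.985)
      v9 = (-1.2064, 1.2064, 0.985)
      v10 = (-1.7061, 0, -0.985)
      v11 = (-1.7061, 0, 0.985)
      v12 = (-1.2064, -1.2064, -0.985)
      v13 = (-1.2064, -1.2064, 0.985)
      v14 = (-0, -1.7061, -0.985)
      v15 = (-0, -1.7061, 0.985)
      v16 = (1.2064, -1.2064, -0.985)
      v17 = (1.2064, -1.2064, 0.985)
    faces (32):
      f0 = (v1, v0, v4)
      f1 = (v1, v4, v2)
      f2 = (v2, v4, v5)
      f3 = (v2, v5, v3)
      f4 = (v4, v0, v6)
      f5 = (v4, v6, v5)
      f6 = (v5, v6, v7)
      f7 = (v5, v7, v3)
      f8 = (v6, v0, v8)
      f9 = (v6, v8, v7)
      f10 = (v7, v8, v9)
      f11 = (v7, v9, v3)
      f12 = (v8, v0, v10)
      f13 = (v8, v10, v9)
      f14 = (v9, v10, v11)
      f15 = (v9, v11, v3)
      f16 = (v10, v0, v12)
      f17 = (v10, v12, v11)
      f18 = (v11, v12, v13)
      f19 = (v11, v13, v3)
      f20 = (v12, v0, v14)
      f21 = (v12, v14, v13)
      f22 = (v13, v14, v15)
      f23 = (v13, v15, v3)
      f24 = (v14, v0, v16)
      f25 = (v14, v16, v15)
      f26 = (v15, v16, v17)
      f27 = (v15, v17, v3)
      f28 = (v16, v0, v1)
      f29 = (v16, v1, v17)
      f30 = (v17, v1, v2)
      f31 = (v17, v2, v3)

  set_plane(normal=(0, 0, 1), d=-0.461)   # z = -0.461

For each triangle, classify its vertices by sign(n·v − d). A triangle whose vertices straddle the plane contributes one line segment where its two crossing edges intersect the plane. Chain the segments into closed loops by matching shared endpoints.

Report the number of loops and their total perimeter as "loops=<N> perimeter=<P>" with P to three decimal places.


Straddling triangles (16 of 32):
  (v1,v4,v2) [--+] → (1.33932, 0.88551, -0.461)–(1.7061, 0, -0.461)  len=0.9585
  (v2,v4,v5) [+-+] → (1.33932, 0.88551, -0.461)–(1.2064, 1.2064, -0.461)  len=0.3473
  (v4,v6,v5) [--+] → (0.32089, 1.57318, -0.461)–(1.2064, 1.2064, -0.461)  len=0.9585
  (v5,v6,v7) [+-+] → (0.32089, 1.57318, -0.461)–(0, 1.7061, -0.461)  len=0.3473
  (v6,v8,v7) [--+] → (-0.88551, 1.33932, -0.461)–(0, 1.7061, -0.461)  len=0.9585
  (v7,v8,v9) [+-+] → (-0.88551, 1.33932, -0.461)–(-1.2064, 1.2064, -0.461)  len=0.3473
  (v8,v10,v9) [--+] → (-1.57318, 0.32089, -0.461)–(-1.2064, 1.2064, -0.461)  len=0.9585
  (v9,v10,v11) [+-+] → (-1.57318, 0.32089, -0.461)–(-1.7061, 0, -0.461)  len=0.3473
  (v10,v12,v11) [--+] → (-1.33932, -0.88551, -0.461)–(-1.7061, 0, -0.461)  len=0.9585
  (v11,v12,v13) [+-+] → (-1.33932, -0.88551, -0.461)–(-1.2064, -1.2064, -0.461)  len=0.3473
  (v12,v14,v13) [--+] → (-0.32089, -1.57318, -0.461)–(-1.2064, -1.2064, -0.461)  len=0.9585
  (v13,v14,v15) [+-+] → (-0.32089, -1.57318, -0.461)–(0, -1.7061, -0.461)  len=0.3473
  (v14,v16,v15) [--+] → (0.88551, -1.33932, -0.461)–(0, -1.7061, -0.461)  len=0.9585
  (v15,v16,v17) [+-+] → (0.88551, -1.33932, -0.461)–(1.2064, -1.2064, -0.461)  len=0.3473
  (v16,v1,v17) [--+] → (1.57318, -0.32089, -0.461)–(1.2064, -1.2064, -0.461)  len=0.9585
  (v17,v1,v2) [+-+] → (1.57318, -0.32089, -0.461)–(1.7061, 0, -0.461)  len=0.3473

Chained into 1 loop(s):
  loop 1: 16 segments, perimeter = 10.4464
Total perimeter = 10.446

loops=1 perimeter=10.446


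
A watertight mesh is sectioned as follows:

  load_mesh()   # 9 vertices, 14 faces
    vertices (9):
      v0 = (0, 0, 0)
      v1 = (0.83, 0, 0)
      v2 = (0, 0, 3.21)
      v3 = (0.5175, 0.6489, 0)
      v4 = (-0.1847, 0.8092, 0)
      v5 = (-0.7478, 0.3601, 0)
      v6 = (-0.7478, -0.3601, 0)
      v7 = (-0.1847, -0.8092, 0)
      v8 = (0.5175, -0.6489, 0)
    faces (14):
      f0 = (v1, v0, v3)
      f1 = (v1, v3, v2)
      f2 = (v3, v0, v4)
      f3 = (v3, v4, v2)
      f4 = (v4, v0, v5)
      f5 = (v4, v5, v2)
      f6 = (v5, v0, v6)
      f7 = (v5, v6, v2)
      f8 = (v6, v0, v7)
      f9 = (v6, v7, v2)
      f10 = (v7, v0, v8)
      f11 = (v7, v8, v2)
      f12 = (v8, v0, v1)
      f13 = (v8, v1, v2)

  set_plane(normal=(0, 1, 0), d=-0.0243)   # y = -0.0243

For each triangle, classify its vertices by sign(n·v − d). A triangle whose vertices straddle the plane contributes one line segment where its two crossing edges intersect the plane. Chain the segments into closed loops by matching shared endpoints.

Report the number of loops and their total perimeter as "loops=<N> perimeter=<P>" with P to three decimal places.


Straddling triangles (8 of 14):
  (v5,v0,v6) [++-] → (-0.0504625, -0.0243, 0)–(-0.7478, -0.0243, 0)  len=0.6973
  (v5,v6,v2) [+-+] → (-0.7478, -0.0243, 0)–(-0.0504625, -0.0243, 2.99339)  len=3.0735
  (v6,v0,v7) [-+-] → (-0.0504625, -0.0243, 0)–(-0.00554648, -0.0243, 0)  len=0.0449
  (v6,v7,v2) [--+] → (-0.00554648, -0.0243, 3.1136)–(-0.0504625, -0.0243, 2.99339)  len=0.1283
  (v7,v0,v8) [-+-] → (-0.00554648, -0.0243, 0)–(0.0193793, -0.0243, 0)  len=0.0249
  (v7,v8,v2) [--+] → (0.0193793, -0.0243, 3.08979)–(-0.00554648, -0.0243, 3.1136)  len=0.0345
  (v8,v0,v1) [-++] → (0.0193793, -0.0243, 0)–(0.818298, -0.0243, 0)  len=0.7989
  (v8,v1,v2) [-++] → (0.818298, -0.0243, 0)–(0.0193793, -0.0243, 3.08979)  len=3.1914

Chained into 1 loop(s):
  loop 1: 8 segments, perimeter = 7.9939
Total perimeter = 7.994

loops=1 perimeter=7.994


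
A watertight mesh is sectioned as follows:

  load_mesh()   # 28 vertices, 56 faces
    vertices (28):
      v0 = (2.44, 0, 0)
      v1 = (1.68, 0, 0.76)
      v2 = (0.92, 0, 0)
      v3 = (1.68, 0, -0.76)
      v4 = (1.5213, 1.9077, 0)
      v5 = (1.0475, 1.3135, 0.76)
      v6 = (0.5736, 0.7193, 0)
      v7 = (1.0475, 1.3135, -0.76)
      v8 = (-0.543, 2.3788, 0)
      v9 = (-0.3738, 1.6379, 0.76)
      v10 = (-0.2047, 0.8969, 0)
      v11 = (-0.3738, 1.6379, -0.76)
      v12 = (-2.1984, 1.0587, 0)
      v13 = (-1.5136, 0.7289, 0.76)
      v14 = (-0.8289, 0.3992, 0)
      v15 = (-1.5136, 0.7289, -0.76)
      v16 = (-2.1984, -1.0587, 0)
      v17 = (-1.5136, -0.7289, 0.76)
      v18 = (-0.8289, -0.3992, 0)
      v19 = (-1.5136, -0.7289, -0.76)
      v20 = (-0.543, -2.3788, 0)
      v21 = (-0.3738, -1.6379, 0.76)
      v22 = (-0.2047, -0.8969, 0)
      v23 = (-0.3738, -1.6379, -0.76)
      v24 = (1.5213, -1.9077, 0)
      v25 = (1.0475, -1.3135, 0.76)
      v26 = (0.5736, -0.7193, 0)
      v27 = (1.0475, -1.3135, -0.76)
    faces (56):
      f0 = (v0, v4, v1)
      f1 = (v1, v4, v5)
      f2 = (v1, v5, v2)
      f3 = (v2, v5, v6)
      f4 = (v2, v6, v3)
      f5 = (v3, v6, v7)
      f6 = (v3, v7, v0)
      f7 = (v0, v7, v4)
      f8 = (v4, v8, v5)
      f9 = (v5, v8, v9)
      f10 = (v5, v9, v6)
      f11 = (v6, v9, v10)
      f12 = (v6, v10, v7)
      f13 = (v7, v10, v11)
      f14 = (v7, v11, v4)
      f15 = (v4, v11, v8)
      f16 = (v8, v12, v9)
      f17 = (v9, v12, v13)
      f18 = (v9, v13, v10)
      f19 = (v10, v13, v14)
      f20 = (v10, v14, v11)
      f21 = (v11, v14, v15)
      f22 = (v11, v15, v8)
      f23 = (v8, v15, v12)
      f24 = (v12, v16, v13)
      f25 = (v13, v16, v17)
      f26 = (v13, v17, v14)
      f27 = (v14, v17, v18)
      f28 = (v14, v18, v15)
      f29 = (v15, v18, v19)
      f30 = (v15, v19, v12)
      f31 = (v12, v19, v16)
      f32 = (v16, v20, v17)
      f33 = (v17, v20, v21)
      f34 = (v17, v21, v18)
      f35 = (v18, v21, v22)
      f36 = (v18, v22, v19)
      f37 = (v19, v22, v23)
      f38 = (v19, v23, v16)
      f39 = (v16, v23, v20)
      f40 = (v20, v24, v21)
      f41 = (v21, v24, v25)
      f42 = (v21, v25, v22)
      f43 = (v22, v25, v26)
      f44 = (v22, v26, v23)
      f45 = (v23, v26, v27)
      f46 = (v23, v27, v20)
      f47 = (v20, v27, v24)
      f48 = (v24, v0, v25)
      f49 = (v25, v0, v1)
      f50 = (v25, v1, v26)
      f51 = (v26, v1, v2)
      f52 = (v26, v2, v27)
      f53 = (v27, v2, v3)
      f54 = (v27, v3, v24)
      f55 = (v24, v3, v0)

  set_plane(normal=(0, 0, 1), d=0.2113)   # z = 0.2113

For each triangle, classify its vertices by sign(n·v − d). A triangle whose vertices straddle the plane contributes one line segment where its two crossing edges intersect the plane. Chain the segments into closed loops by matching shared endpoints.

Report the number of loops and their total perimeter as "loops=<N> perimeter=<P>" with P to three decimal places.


loops=2 perimeter=20.410

Straddling triangles (28 of 56):
  (v0,v4,v1) [--+] → (1.56542, 1.37731, 0.2113)–(2.2287, 0, 0.2113)  len=1.5287
  (v1,v4,v5) [+-+] → (1.56542, 1.37731, 0.2113)–(1.38957, 1.7425, 0.2113)  len=0.4053
  (v1,v5,v2) [++-] → (0.955448, 0.365188, 0.2113)–(1.1313, 0, 0.2113)  len=0.4053
  (v2,v5,v6) [-+-] → (0.955448, 0.365188, 0.2113)–(0.705357, 0.884503, 0.2113)  len=0.5764
  (v4,v8,v5) [--+] → (-0.100799, 2.08262, 0.2113)–(1.38957, 1.7425, 0.2113)  len=1.5287
  (v5,v8,v9) [+-+] → (-0.100799, 2.08262, 0.2113)–(-0.495958, 2.17281, 0.2113)  len=0.4053
  (v5,v9,v6) [++-] → (0.310198, 0.974695, 0.2113)–(0.705357, 0.884503, 0.2113)  len=0.4053
  (v6,v9,v10) [-+-] → (0.310198, 0.974695, 0.2113)–(-0.251714, 1.10292, 0.2113)  len=0.5764
  (v8,v12,v9) [--+] → (-1.69111, 1.21973, 0.2113)–(-0.495958, 2.17281, 0.2113)  len=1.5286
  (v9,v12,v13) [+-+] → (-1.69111, 1.21973, 0.2113)–(-2.00801, 0.967007, 0.2113)  len=0.4053
  (v9,v13,v10) [++-] → (-0.568609, 0.850192, 0.2113)–(-0.251714, 1.10292, 0.2113)  len=0.4053
  (v10,v13,v14) [-+-] → (-0.568609, 0.850192, 0.2113)–(-1.01926, 0.490865, 0.2113)  len=0.5764
  (v12,v16,v13) [--+] → (-2.00801, -0.5617, 0.2113)–(-2.00801, 0.967007, 0.2113)  len=1.5287
  (v13,v16,v17) [+-+] → (-2.00801, -0.5617, 0.2113)–(-2.00801, -0.967007, 0.2113)  len=0.4053
  (v13,v17,v14) [++-] → (-1.01926, 0.0855585, 0.2113)–(-1.01926, 0.490865, 0.2113)  len=0.4053
  (v14,v17,v18) [-+-] → (-1.01926, 0.0855585, 0.2113)–(-1.01926, -0.490865, 0.2113)  len=0.5764
  (v16,v20,v17) [--+] → (-0.812852, -1.92008, 0.2113)–(-2.00801, -0.967007, 0.2113)  len=1.5286
  (v17,v20,v21) [+-+] → (-0.812852, -1.92008, 0.2113)–(-0.495958, -2.17281, 0.2113)  len=0.4053
  (v17,v21,v18) [++-] → (-0.70237, -0.743591, 0.2113)–(-1.01926, -0.490865, 0.2113)  len=0.4053
  (v18,v21,v22) [-+-] → (-0.70237, -0.743591, 0.2113)–(-0.251714, -1.10292, 0.2113)  len=0.5764
  (v20,v24,v21) [--+] → (0.994412, -1.83269, 0.2113)–(-0.495958, -2.17281, 0.2113)  len=1.5287
  (v21,v24,v25) [+-+] → (0.994412, -1.83269, 0.2113)–(1.38957, -1.7425, 0.2113)  len=0.4053
  (v21,v25,v22) [++-] → (0.143445, -1.01273, 0.2113)–(-0.251714, -1.10292, 0.2113)  len=0.4053
  (v22,v25,v26) [-+-] → (0.143445, -1.01273, 0.2113)–(0.705357, -0.884503, 0.2113)  len=0.5764
  (v24,v0,v25) [--+] → (2.05285, -0.365188, 0.2113)–(1.38957, -1.7425, 0.2113)  len=1.5287
  (v25,v0,v1) [+-+] → (2.05285, -0.365188, 0.2113)–(2.2287, 0, 0.2113)  len=0.4053
  (v25,v1,v26) [++-] → (0.881208, -0.519316, 0.2113)–(0.705357, -0.884503, 0.2113)  len=0.4053
  (v26,v1,v2) [-+-] → (0.881208, -0.519316, 0.2113)–(1.1313, 0, 0.2113)  len=0.5764

Chained into 2 loop(s):
  loop 1: 14 segments, perimeter = 13.5380
  loop 2: 14 segments, perimeter = 6.8719
Total perimeter = 20.410


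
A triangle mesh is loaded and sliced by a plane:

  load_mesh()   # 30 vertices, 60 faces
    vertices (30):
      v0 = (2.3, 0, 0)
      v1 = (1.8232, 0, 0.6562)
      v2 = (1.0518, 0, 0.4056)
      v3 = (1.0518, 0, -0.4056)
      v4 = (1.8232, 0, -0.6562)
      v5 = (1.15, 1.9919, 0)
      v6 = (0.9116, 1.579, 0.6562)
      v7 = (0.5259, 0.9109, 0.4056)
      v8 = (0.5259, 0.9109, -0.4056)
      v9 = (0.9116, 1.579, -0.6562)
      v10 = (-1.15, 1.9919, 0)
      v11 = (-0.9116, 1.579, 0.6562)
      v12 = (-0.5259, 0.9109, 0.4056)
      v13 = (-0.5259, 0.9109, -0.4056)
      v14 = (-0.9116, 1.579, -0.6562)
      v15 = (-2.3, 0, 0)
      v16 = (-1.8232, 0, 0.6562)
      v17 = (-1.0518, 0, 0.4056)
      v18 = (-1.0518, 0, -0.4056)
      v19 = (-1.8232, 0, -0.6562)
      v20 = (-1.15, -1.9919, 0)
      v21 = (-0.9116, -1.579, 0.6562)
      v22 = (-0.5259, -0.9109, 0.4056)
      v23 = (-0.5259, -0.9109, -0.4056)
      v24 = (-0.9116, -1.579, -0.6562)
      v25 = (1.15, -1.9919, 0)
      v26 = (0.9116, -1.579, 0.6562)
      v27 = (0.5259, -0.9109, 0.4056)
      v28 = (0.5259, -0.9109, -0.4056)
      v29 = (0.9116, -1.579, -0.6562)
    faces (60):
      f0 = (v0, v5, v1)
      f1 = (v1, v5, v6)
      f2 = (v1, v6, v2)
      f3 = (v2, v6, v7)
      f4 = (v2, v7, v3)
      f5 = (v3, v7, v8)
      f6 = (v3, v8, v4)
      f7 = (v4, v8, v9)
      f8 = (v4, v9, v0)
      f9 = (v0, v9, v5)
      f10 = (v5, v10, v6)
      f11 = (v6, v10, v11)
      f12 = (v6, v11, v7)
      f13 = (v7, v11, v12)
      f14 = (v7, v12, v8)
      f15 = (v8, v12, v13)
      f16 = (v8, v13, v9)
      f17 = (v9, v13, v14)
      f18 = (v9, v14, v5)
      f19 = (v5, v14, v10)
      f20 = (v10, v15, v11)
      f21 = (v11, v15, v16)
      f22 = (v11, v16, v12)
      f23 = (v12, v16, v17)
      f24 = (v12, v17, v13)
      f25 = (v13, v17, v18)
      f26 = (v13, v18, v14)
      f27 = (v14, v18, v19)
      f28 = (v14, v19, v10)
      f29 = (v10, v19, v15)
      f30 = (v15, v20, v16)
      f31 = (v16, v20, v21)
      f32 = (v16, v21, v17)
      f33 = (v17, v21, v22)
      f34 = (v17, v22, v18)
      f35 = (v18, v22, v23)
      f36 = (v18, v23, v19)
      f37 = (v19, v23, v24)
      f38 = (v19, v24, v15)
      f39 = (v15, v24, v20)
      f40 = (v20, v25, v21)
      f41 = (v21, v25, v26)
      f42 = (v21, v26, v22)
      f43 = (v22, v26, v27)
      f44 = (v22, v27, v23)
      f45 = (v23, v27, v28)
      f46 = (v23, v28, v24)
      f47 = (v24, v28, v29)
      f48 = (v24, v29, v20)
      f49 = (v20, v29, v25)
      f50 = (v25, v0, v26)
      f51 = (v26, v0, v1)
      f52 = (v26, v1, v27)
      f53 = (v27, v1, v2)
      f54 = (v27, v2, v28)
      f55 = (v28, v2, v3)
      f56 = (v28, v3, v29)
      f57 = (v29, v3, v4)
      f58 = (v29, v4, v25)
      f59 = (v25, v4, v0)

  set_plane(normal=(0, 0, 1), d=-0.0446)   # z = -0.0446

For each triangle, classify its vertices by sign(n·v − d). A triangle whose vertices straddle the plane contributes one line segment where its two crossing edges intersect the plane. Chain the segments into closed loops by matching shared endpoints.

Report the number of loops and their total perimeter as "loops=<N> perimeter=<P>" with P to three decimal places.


loops=2 perimeter=19.917

Straddling triangles (24 of 60):
  (v2,v7,v3) [++-] → (0.817764, 0.405368, -0.0446)–(1.0518, 0, -0.0446)  len=0.4681
  (v3,v7,v8) [-+-] → (0.817764, 0.405368, -0.0446)–(0.5259, 0.9109, -0.0446)  len=0.5837
  (v4,v9,v0) [--+] → (2.20563, 0.10732, -0.0446)–(2.26759, 0, -0.0446)  len=0.1239
  (v0,v9,v5) [+-+] → (2.20563, 0.10732, -0.0446)–(1.1338, 1.96384, -0.0446)  len=2.1437
  (v7,v12,v8) [++-] → (0.0578283, 0.9109, -0.0446)–(0.5259, 0.9109, -0.0446)  len=0.4681
  (v8,v12,v13) [-+-] → (0.0578283, 0.9109, -0.0446)–(-0.5259, 0.9109, -0.0446)  len=0.5837
  (v9,v14,v5) [--+] → (1.00988, 1.96384, -0.0446)–(1.1338, 1.96384, -0.0446)  len=0.1239
  (v5,v14,v10) [+-+] → (1.00988, 1.96384, -0.0446)–(-1.1338, 1.96384, -0.0446)  len=2.1437
  (v12,v17,v13) [++-] → (-0.759936, 0.505532, -0.0446)–(-0.5259, 0.9109, -0.0446)  len=0.4681
  (v13,v17,v18) [-+-] → (-0.759936, 0.505532, -0.0446)–(-1.0518, 0, -0.0446)  len=0.5837
  (v14,v19,v10) [--+] → (-1.19576, 1.85652, -0.0446)–(-1.1338, 1.96384, -0.0446)  len=0.1239
  (v10,v19,v15) [+-+] → (-1.19576, 1.85652, -0.0446)–(-2.26759, 0, -0.0446)  len=2.1437
  (v17,v22,v18) [++-] → (-0.817764, -0.405368, -0.0446)–(-1.0518, 0, -0.0446)  len=0.4681
  (v18,v22,v23) [-+-] → (-0.817764, -0.405368, -0.0446)–(-0.5259, -0.9109, -0.0446)  len=0.5837
  (v19,v24,v15) [--+] → (-2.20563, -0.10732, -0.0446)–(-2.26759, 0, -0.0446)  len=0.1239
  (v15,v24,v20) [+-+] → (-2.20563, -0.10732, -0.0446)–(-1.1338, -1.96384, -0.0446)  len=2.1437
  (v22,v27,v23) [++-] → (-0.0578283, -0.9109, -0.0446)–(-0.5259, -0.9109, -0.0446)  len=0.4681
  (v23,v27,v28) [-+-] → (-0.0578283, -0.9109, -0.0446)–(0.5259, -0.9109, -0.0446)  len=0.5837
  (v24,v29,v20) [--+] → (-1.00988, -1.96384, -0.0446)–(-1.1338, -1.96384, -0.0446)  len=0.1239
  (v20,v29,v25) [+-+] → (-1.00988, -1.96384, -0.0446)–(1.1338, -1.96384, -0.0446)  len=2.1437
  (v27,v2,v28) [++-] → (0.759936, -0.505532, -0.0446)–(0.5259, -0.9109, -0.0446)  len=0.4681
  (v28,v2,v3) [-+-] → (0.759936, -0.505532, -0.0446)–(1.0518, 0, -0.0446)  len=0.5837
  (v29,v4,v25) [--+] → (1.19576, -1.85652, -0.0446)–(1.1338, -1.96384, -0.0446)  len=0.1239
  (v25,v4,v0) [+-+] → (1.19576, -1.85652, -0.0446)–(2.26759, 0, -0.0446)  len=2.1437

Chained into 2 loop(s):
  loop 1: 12 segments, perimeter = 6.3109
  loop 2: 12 segments, perimeter = 13.6057
Total perimeter = 19.917


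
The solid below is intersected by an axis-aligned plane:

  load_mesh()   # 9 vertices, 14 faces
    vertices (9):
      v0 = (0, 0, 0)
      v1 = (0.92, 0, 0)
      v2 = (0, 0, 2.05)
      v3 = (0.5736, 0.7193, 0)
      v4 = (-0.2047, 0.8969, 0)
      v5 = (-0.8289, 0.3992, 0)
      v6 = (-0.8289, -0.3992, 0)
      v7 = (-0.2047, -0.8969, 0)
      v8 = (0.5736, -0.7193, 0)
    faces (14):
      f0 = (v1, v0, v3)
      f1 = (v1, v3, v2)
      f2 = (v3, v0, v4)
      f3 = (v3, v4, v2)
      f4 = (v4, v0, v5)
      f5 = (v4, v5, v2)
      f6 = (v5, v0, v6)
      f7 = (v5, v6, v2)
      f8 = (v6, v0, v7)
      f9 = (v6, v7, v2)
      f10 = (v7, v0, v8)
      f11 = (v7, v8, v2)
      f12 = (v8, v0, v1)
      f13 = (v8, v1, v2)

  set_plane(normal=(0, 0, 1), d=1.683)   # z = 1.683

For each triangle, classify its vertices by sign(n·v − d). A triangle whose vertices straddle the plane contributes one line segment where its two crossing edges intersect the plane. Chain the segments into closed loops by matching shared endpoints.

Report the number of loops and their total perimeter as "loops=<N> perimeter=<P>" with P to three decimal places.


Straddling triangles (7 of 14):
  (v1,v3,v2) [--+] → (0.102688, 0.128772, 1.683)–(0.164702, 0, 1.683)  len=0.1429
  (v3,v4,v2) [--+] → (-0.0366463, 0.160567, 1.683)–(0.102688, 0.128772, 1.683)  len=0.1429
  (v4,v5,v2) [--+] → (-0.148393, 0.0714665, 1.683)–(-0.0366463, 0.160567, 1.683)  len=0.1429
  (v5,v6,v2) [--+] → (-0.148393, -0.0714665, 1.683)–(-0.148393, 0.0714665, 1.683)  len=0.1429
  (v6,v7,v2) [--+] → (-0.0366463, -0.160567, 1.683)–(-0.148393, -0.0714665, 1.683)  len=0.1429
  (v7,v8,v2) [--+] → (0.102688, -0.128772, 1.683)–(-0.0366463, -0.160567, 1.683)  len=0.1429
  (v8,v1,v2) [--+] → (0.164702, 0, 1.683)–(0.102688, -0.128772, 1.683)  len=0.1429

Chained into 1 loop(s):
  loop 1: 7 segments, perimeter = 1.0005
Total perimeter = 1.000

loops=1 perimeter=1.000


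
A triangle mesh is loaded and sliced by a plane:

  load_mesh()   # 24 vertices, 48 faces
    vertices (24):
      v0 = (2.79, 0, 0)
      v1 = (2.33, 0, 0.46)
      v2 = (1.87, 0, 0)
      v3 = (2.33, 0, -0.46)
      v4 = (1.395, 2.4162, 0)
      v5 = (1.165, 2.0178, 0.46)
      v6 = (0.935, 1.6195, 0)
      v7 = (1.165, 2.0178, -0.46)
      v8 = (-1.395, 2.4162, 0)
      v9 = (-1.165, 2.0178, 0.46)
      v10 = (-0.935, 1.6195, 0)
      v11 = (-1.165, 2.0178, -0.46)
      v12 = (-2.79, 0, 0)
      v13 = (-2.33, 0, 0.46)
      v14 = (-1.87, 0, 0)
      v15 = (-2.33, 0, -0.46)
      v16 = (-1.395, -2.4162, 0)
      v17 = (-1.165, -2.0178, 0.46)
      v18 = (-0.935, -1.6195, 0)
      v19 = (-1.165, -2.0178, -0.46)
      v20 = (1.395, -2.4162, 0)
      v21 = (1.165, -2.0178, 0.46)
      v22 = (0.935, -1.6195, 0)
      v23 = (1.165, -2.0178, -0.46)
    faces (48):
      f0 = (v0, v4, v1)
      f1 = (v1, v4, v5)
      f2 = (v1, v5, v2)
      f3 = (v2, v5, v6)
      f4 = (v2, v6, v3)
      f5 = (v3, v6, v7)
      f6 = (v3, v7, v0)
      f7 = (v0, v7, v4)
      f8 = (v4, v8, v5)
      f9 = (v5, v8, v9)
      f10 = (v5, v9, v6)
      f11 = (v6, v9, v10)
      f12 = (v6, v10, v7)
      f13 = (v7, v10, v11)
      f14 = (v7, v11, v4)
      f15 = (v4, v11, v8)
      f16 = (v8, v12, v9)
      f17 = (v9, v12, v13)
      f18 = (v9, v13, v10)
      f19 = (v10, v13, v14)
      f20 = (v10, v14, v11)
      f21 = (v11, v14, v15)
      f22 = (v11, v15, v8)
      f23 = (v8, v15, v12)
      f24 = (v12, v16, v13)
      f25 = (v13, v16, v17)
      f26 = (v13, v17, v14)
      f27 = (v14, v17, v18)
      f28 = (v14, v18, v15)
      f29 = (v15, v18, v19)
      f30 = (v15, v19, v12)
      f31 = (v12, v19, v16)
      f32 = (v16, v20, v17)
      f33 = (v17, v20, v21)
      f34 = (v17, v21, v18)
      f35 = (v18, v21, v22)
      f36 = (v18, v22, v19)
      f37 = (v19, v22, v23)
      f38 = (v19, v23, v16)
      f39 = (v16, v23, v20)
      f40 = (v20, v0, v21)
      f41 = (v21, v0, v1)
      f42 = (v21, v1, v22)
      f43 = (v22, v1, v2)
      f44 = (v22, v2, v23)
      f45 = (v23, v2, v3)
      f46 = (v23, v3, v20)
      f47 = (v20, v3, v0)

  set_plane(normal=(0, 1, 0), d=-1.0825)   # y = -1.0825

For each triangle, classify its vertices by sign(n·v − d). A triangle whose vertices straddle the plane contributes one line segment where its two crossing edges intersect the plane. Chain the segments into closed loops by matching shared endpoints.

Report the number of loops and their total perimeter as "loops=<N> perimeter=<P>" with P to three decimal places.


loops=2 perimeter=5.204

Straddling triangles (16 of 48):
  (v12,v16,v13) [+-+] → (-2.16502, -1.0825, 0)–(-1.9111, -1.0825, 0.253912)  len=0.3591
  (v13,v16,v17) [+--] → (-1.9111, -1.0825, 0.253912)–(-1.70501, -1.0825, 0.46)  len=0.2915
  (v13,v17,v14) [+-+] → (-1.70501, -1.0825, 0.46)–(-1.49178, -1.0825, 0.246779)  len=0.3015
  (v14,v17,v18) [+--] → (-1.49178, -1.0825, 0.246779)–(-1.24503, -1.0825, 0)  len=0.3490
  (v14,v18,v15) [+-+] → (-1.24503, -1.0825, 0)–(-1.39756, -1.0825, -0.152529)  len=0.2157
  (v15,v18,v19) [+--] → (-1.39756, -1.0825, -0.152529)–(-1.70501, -1.0825, -0.46)  len=0.4348
  (v15,v19,v12) [+-+] → (-1.70501, -1.0825, -0.46)–(-1.91823, -1.0825, -0.246779)  len=0.3015
  (v12,v19,v16) [+--] → (-1.91823, -1.0825, -0.246779)–(-2.16502, -1.0825, 0)  len=0.3490
  (v20,v0,v21) [-+-] → (2.16502, -1.0825, 0)–(1.91823, -1.0825, 0.246779)  len=0.3490
  (v21,v0,v1) [-++] → (1.91823, -1.0825, 0.246779)–(1.70501, -1.0825, 0.46)  len=0.3015
  (v21,v1,v22) [-+-] → (1.70501, -1.0825, 0.46)–(1.39756, -1.0825, 0.152529)  len=0.4348
  (v22,v1,v2) [-++] → (1.39756, -1.0825, 0.152529)–(1.24503, -1.0825, 0)  len=0.2157
  (v22,v2,v23) [-+-] → (1.24503, -1.0825, 0)–(1.49178, -1.0825, -0.246779)  len=0.3490
  (v23,v2,v3) [-++] → (1.49178, -1.0825, -0.246779)–(1.70501, -1.0825, -0.46)  len=0.3015
  (v23,v3,v20) [-+-] → (1.70501, -1.0825, -0.46)–(1.9111, -1.0825, -0.253912)  len=0.2915
  (v20,v3,v0) [-++] → (1.9111, -1.0825, -0.253912)–(2.16502, -1.0825, 0)  len=0.3591

Chained into 2 loop(s):
  loop 1: 8 segments, perimeter = 2.6021
  loop 2: 8 segments, perimeter = 2.6021
Total perimeter = 5.204


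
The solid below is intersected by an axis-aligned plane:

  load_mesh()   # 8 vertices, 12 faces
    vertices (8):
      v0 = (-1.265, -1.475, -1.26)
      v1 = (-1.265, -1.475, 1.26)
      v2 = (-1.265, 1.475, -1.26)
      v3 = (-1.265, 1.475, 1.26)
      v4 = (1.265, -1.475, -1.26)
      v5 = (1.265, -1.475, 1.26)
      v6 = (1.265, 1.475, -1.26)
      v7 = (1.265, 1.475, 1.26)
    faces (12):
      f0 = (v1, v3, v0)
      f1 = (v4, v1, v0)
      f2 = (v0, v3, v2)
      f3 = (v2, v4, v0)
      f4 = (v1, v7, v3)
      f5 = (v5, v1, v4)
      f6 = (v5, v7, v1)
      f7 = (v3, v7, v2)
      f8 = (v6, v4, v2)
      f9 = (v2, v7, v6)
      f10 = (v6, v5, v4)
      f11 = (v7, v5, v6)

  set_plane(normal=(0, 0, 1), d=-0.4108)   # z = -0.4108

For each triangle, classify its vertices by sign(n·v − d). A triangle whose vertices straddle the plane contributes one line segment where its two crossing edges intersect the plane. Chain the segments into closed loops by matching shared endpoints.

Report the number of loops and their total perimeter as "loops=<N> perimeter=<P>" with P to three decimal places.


loops=1 perimeter=10.960

Straddling triangles (8 of 12):
  (v1,v3,v0) [++-] → (-1.265, -0.480897, -0.4108)–(-1.265, -1.475, -0.4108)  len=0.9941
  (v4,v1,v0) [-+-] → (0.41243, -1.475, -0.4108)–(-1.265, -1.475, -0.4108)  len=1.6774
  (v0,v3,v2) [-+-] → (-1.265, -0.480897, -0.4108)–(-1.265, 1.475, -0.4108)  len=1.9559
  (v5,v1,v4) [++-] → (0.41243, -1.475, -0.4108)–(1.265, -1.475, -0.4108)  len=0.8526
  (v3,v7,v2) [++-] → (-0.41243, 1.475, -0.4108)–(-1.265, 1.475, -0.4108)  len=0.8526
  (v2,v7,v6) [-+-] → (-0.41243, 1.475, -0.4108)–(1.265, 1.475, -0.4108)  len=1.6774
  (v6,v5,v4) [-+-] → (1.265, 0.480897, -0.4108)–(1.265, -1.475, -0.4108)  len=1.9559
  (v7,v5,v6) [++-] → (1.265, 0.480897, -0.4108)–(1.265, 1.475, -0.4108)  len=0.9941

Chained into 1 loop(s):
  loop 1: 8 segments, perimeter = 10.9600
Total perimeter = 10.960


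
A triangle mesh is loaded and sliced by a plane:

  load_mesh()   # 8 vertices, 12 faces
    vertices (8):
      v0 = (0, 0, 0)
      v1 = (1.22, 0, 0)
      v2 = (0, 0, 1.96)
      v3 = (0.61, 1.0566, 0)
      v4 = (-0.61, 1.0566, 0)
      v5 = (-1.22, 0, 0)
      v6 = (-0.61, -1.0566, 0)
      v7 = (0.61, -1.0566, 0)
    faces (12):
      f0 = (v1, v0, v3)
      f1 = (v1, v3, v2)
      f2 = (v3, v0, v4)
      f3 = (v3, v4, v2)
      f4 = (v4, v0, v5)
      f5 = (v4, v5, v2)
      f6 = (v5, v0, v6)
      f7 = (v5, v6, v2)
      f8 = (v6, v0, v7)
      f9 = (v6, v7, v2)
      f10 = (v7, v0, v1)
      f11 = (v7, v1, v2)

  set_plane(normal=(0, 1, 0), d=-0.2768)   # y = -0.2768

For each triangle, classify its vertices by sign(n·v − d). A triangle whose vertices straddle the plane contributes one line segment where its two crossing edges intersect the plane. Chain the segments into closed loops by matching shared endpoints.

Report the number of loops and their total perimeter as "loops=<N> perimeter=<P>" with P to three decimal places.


Straddling triangles (6 of 12):
  (v5,v0,v6) [++-] → (-0.159803, -0.2768, 0)–(-1.0602, -0.2768, 0)  len=0.9004
  (v5,v6,v2) [+-+] → (-1.0602, -0.2768, 0)–(-0.159803, -0.2768, 1.44653)  len=1.7039
  (v6,v0,v7) [-+-] → (-0.159803, -0.2768, 0)–(0.159803, -0.2768, 0)  len=0.3196
  (v6,v7,v2) [--+] → (0.159803, -0.2768, 1.44653)–(-0.159803, -0.2768, 1.44653)  len=0.3196
  (v7,v0,v1) [-++] → (0.159803, -0.2768, 0)–(1.0602, -0.2768, 0)  len=0.9004
  (v7,v1,v2) [-++] → (1.0602, -0.2768, 0)–(0.159803, -0.2768, 1.44653)  len=1.7039

Chained into 1 loop(s):
  loop 1: 6 segments, perimeter = 5.8477
Total perimeter = 5.848

loops=1 perimeter=5.848


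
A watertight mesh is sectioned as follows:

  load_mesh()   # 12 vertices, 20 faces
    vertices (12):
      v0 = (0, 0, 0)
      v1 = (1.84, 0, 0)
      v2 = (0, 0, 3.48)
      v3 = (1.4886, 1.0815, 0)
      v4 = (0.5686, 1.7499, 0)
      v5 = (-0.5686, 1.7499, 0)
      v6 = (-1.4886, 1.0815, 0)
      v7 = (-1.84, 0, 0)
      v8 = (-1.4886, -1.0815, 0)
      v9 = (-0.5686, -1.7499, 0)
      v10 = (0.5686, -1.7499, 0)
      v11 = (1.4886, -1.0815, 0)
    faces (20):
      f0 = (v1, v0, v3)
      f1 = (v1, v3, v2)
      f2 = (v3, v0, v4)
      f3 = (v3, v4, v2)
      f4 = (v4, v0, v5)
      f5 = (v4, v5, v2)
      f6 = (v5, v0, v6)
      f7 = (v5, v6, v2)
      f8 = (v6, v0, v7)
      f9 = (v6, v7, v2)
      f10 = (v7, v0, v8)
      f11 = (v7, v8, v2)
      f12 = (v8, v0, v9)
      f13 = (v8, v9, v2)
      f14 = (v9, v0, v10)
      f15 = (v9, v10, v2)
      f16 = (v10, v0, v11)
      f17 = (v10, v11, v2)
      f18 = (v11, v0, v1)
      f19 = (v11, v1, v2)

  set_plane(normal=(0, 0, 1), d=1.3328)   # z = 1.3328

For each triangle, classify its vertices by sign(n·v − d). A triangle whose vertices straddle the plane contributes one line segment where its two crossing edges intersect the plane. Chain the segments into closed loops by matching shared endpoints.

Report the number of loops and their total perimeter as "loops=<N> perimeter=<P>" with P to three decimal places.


loops=1 perimeter=7.016

Straddling triangles (10 of 20):
  (v1,v3,v2) [--+] → (0.918483, 0.667298, 1.3328)–(1.1353, 0, 1.3328)  len=0.7016
  (v3,v4,v2) [--+] → (0.350833, 1.07971, 1.3328)–(0.918483, 0.667298, 1.3328)  len=0.7016
  (v4,v5,v2) [--+] → (-0.350833, 1.07971, 1.3328)–(0.350833, 1.07971, 1.3328)  len=0.7017
  (v5,v6,v2) [--+] → (-0.918483, 0.667298, 1.3328)–(-0.350833, 1.07971, 1.3328)  len=0.7016
  (v6,v7,v2) [--+] → (-1.1353, 0, 1.3328)–(-0.918483, 0.667298, 1.3328)  len=0.7016
  (v7,v8,v2) [--+] → (-0.918483, -0.667298, 1.3328)–(-1.1353, 0, 1.3328)  len=0.7016
  (v8,v9,v2) [--+] → (-0.350833, -1.07971, 1.3328)–(-0.918483, -0.667298, 1.3328)  len=0.7016
  (v9,v10,v2) [--+] → (0.350833, -1.07971, 1.3328)–(-0.350833, -1.07971, 1.3328)  len=0.7017
  (v10,v11,v2) [--+] → (0.918483, -0.667298, 1.3328)–(0.350833, -1.07971, 1.3328)  len=0.7016
  (v11,v1,v2) [--+] → (1.1353, 0, 1.3328)–(0.918483, -0.667298, 1.3328)  len=0.7016

Chained into 1 loop(s):
  loop 1: 10 segments, perimeter = 7.0165
Total perimeter = 7.016


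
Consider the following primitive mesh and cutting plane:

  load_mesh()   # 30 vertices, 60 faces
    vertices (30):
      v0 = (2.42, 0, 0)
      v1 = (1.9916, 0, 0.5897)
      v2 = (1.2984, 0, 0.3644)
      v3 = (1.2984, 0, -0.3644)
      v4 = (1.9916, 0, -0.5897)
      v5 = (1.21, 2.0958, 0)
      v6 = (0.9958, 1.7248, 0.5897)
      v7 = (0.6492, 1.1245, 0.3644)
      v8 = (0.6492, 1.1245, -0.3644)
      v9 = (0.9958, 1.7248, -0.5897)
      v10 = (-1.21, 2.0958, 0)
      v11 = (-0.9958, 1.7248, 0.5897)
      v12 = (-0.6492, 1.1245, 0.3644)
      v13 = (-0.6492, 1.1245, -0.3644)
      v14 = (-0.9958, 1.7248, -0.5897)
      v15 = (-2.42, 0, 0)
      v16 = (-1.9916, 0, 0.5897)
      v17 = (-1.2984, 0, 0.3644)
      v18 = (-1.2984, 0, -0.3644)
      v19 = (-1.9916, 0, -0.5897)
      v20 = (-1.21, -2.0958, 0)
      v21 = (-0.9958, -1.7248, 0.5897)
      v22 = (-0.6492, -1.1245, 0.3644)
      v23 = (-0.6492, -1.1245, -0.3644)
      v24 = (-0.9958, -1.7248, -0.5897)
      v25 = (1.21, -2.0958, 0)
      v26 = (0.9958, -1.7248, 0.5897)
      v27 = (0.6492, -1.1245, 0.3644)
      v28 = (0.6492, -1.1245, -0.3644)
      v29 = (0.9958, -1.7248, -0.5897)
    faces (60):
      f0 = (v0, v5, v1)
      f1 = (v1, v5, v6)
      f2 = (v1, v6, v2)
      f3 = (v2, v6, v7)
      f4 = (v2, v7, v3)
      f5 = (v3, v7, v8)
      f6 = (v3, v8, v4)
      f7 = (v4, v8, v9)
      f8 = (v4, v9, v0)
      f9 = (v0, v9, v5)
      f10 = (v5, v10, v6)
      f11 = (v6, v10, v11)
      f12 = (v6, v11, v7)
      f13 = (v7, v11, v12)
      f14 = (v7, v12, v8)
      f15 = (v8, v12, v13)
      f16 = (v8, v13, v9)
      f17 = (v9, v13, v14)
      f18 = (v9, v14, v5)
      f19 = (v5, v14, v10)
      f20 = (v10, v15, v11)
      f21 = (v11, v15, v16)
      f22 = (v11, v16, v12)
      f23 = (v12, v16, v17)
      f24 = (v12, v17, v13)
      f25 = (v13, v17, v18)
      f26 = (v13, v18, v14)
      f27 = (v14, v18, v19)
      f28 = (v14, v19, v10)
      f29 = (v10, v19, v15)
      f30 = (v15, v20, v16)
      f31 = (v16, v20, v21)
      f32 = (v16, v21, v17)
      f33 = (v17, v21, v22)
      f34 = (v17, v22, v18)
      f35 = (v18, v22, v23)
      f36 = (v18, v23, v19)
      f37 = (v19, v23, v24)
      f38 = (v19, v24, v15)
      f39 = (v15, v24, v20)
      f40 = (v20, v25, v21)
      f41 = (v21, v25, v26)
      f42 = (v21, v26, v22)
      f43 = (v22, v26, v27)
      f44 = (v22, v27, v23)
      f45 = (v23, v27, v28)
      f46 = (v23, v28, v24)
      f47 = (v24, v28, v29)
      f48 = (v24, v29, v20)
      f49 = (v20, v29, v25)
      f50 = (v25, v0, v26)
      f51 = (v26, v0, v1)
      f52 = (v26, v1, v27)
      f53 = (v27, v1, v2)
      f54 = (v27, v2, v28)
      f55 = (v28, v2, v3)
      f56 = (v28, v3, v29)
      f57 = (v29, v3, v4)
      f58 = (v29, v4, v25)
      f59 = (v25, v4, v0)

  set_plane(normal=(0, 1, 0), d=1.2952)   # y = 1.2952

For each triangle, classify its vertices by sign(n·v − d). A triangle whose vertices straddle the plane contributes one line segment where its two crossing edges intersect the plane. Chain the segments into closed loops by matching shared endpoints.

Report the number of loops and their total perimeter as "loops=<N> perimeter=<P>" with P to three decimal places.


loops=1 perimeter=7.993

Straddling triangles (18 of 60):
  (v0,v5,v1) [-+-] → (1.67222, 1.2952, 0)–(1.50857, 1.2952, 0.225267)  len=0.2784
  (v1,v5,v6) [-++] → (1.50857, 1.2952, 0.225267)–(1.24383, 1.2952, 0.5897)  len=0.4504
  (v1,v6,v2) [-+-] → (1.24383, 1.2952, 0.5897)–(1.07117, 1.2952, 0.533584)  len=0.1815
  (v2,v6,v7) [-+-] → (1.07117, 1.2952, 0.533584)–(0.747758, 1.2952, 0.428466)  len=0.3401
  (v4,v8,v9) [--+] → (0.747758, 1.2952, -0.428466)–(1.24383, 1.2952, -0.5897)  len=0.5216
  (v4,v9,v0) [-+-] → (1.24383, 1.2952, -0.5897)–(1.35053, 1.2952, -0.442822)  len=0.1815
  (v0,v9,v5) [-++] → (1.35053, 1.2952, -0.442822)–(1.67222, 1.2952, 0)  len=0.5473
  (v6,v11,v7) [++-] → (0.181431, 1.2952, 0.428466)–(0.747758, 1.2952, 0.428466)  len=0.5663
  (v7,v11,v12) [-+-] → (0.181431, 1.2952, 0.428466)–(-0.747758, 1.2952, 0.428466)  len=0.9292
  (v8,v13,v9) [--+] → (-0.181431, 1.2952, -0.428466)–(0.747758, 1.2952, -0.428466)  len=0.9292
  (v9,v13,v14) [+-+] → (-0.181431, 1.2952, -0.428466)–(-0.747758, 1.2952, -0.428466)  len=0.5663
  (v10,v15,v11) [+-+] → (-1.67222, 1.2952, 0)–(-1.35053, 1.2952, 0.442822)  len=0.5473
  (v11,v15,v16) [+--] → (-1.35053, 1.2952, 0.442822)–(-1.24383, 1.2952, 0.5897)  len=0.1815
  (v11,v16,v12) [+--] → (-1.24383, 1.2952, 0.5897)–(-0.747758, 1.2952, 0.428466)  len=0.5216
  (v13,v18,v14) [--+] → (-1.07117, 1.2952, -0.533584)–(-0.747758, 1.2952, -0.428466)  len=0.3401
  (v14,v18,v19) [+--] → (-1.07117, 1.2952, -0.533584)–(-1.24383, 1.2952, -0.5897)  len=0.1815
  (v14,v19,v10) [+-+] → (-1.24383, 1.2952, -0.5897)–(-1.50857, 1.2952, -0.225267)  len=0.4504
  (v10,v19,v15) [+--] → (-1.50857, 1.2952, -0.225267)–(-1.67222, 1.2952, 0)  len=0.2784

Chained into 1 loop(s):
  loop 1: 18 segments, perimeter = 7.9930
Total perimeter = 7.993


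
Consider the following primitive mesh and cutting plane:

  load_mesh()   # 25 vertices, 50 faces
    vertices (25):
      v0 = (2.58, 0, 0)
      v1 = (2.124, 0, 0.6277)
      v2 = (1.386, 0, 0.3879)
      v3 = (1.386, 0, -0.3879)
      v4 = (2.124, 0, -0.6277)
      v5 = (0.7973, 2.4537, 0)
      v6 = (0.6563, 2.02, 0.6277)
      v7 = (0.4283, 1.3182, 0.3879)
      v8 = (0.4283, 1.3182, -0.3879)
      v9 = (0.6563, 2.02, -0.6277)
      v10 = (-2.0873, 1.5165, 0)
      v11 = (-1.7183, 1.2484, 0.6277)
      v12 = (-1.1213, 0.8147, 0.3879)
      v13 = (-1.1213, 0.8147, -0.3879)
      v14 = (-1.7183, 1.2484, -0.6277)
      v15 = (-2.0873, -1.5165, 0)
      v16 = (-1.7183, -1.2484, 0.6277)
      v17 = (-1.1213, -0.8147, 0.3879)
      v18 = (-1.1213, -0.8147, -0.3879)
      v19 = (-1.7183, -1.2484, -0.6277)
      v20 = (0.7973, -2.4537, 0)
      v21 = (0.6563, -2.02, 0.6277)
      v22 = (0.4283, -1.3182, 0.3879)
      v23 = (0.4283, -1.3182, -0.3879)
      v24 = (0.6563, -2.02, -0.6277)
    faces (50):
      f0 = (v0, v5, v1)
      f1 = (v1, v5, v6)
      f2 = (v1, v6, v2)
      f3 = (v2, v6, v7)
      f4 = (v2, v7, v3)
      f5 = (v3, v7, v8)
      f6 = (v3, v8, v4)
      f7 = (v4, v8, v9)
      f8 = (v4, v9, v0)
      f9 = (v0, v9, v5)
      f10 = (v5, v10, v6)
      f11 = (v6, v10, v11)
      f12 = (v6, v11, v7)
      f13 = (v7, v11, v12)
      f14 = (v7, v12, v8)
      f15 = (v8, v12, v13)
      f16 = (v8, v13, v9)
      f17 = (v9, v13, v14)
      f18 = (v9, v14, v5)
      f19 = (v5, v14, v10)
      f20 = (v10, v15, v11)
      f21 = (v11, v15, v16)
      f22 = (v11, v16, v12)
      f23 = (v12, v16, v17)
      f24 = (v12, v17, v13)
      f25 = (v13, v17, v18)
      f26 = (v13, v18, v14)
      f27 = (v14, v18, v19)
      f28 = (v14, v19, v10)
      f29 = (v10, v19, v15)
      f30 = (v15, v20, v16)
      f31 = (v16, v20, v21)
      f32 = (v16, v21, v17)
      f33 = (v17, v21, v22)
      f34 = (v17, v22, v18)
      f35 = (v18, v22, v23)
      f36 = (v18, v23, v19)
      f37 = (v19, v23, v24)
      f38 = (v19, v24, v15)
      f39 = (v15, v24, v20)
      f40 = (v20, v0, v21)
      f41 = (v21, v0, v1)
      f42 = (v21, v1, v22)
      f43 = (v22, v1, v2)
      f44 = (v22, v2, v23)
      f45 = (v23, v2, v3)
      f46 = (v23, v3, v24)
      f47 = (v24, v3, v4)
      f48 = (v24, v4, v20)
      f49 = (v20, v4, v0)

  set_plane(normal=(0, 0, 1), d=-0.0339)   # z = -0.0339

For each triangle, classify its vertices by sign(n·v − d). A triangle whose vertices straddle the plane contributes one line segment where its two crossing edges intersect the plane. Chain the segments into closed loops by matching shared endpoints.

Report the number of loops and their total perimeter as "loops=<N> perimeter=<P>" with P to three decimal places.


loops=2 perimeter=23.167

Straddling triangles (20 of 50):
  (v2,v7,v3) [++-] → (0.948998, 0.601499, -0.0339)–(1.386, 0, -0.0339)  len=0.7435
  (v3,v7,v8) [-+-] → (0.948998, 0.601499, -0.0339)–(0.4283, 1.3182, -0.0339)  len=0.8859
  (v4,v9,v0) [--+] → (2.47611, 0.109094, -0.0339)–(2.55537, 0, -0.0339)  len=0.1348
  (v0,v9,v5) [+-+] → (2.47611, 0.109094, -0.0339)–(0.789685, 2.43028, -0.0339)  len=2.8691
  (v7,v12,v8) [++-] → (-0.278787, 1.08845, -0.0339)–(0.4283, 1.3182, -0.0339)  len=0.7435
  (v8,v12,v13) [-+-] → (-0.278787, 1.08845, -0.0339)–(-1.1213, 0.8147, -0.0339)  len=0.8859
  (v9,v14,v5) [--+] → (0.661441, 2.38861, -0.0339)–(0.789685, 2.43028, -0.0339)  len=0.1348
  (v5,v14,v10) [+-+] → (0.661441, 2.38861, -0.0339)–(-2.06737, 1.50202, -0.0339)  len=2.8692
  (v12,v17,v13) [++-] → (-1.1213, 0.0711996, -0.0339)–(-1.1213, 0.8147, -0.0339)  len=0.7435
  (v13,v17,v18) [-+-] → (-1.1213, 0.0711996, -0.0339)–(-1.1213, -0.8147, -0.0339)  len=0.8859
  (v14,v19,v10) [--+] → (-2.06737, 1.36718, -0.0339)–(-2.06737, 1.50202, -0.0339)  len=0.1348
  (v10,v19,v15) [+-+] → (-2.06737, 1.36718, -0.0339)–(-2.06737, -1.50202, -0.0339)  len=2.8692
  (v17,v22,v18) [++-] → (-0.414213, -1.04445, -0.0339)–(-1.1213, -0.8147, -0.0339)  len=0.7435
  (v18,v22,v23) [-+-] → (-0.414213, -1.04445, -0.0339)–(0.4283, -1.3182, -0.0339)  len=0.8859
  (v19,v24,v15) [--+] → (-1.93913, -1.54369, -0.0339)–(-2.06737, -1.50202, -0.0339)  len=0.1348
  (v15,v24,v20) [+-+] → (-1.93913, -1.54369, -0.0339)–(0.789685, -2.43028, -0.0339)  len=2.8692
  (v22,v2,v23) [++-] → (0.865302, -0.716701, -0.0339)–(0.4283, -1.3182, -0.0339)  len=0.7435
  (v23,v2,v3) [-+-] → (0.865302, -0.716701, -0.0339)–(1.386, 0, -0.0339)  len=0.8859
  (v24,v4,v20) [--+] → (0.868951, -2.32118, -0.0339)–(0.789685, -2.43028, -0.0339)  len=0.1348
  (v20,v4,v0) [+-+] → (0.868951, -2.32118, -0.0339)–(2.55537, 0, -0.0339)  len=2.8691

Chained into 2 loop(s):
  loop 1: 10 segments, perimeter = 8.1468
  loop 2: 10 segments, perimeter = 15.0201
Total perimeter = 23.167
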